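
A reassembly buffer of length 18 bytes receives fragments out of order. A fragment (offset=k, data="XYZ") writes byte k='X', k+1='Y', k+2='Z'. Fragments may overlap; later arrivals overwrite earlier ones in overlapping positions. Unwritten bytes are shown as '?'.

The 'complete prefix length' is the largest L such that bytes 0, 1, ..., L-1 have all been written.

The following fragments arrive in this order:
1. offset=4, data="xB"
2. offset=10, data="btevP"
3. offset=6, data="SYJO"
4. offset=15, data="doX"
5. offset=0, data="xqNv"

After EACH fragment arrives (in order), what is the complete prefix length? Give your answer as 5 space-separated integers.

Answer: 0 0 0 0 18

Derivation:
Fragment 1: offset=4 data="xB" -> buffer=????xB???????????? -> prefix_len=0
Fragment 2: offset=10 data="btevP" -> buffer=????xB????btevP??? -> prefix_len=0
Fragment 3: offset=6 data="SYJO" -> buffer=????xBSYJObtevP??? -> prefix_len=0
Fragment 4: offset=15 data="doX" -> buffer=????xBSYJObtevPdoX -> prefix_len=0
Fragment 5: offset=0 data="xqNv" -> buffer=xqNvxBSYJObtevPdoX -> prefix_len=18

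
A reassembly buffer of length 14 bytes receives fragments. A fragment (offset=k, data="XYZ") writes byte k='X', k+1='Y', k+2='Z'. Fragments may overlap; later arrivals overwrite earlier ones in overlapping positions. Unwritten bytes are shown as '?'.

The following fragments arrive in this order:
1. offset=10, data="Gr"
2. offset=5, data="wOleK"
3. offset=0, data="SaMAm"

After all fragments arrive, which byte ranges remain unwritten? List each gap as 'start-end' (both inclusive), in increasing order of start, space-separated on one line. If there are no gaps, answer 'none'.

Fragment 1: offset=10 len=2
Fragment 2: offset=5 len=5
Fragment 3: offset=0 len=5
Gaps: 12-13

Answer: 12-13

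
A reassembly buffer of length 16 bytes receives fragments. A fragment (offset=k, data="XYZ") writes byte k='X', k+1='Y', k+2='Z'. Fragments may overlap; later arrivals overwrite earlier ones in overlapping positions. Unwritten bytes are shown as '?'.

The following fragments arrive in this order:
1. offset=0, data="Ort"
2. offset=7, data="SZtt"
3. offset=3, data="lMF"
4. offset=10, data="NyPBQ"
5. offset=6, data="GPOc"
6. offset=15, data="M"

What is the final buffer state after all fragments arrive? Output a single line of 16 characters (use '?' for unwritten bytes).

Answer: OrtlMFGPOcNyPBQM

Derivation:
Fragment 1: offset=0 data="Ort" -> buffer=Ort?????????????
Fragment 2: offset=7 data="SZtt" -> buffer=Ort????SZtt?????
Fragment 3: offset=3 data="lMF" -> buffer=OrtlMF?SZtt?????
Fragment 4: offset=10 data="NyPBQ" -> buffer=OrtlMF?SZtNyPBQ?
Fragment 5: offset=6 data="GPOc" -> buffer=OrtlMFGPOcNyPBQ?
Fragment 6: offset=15 data="M" -> buffer=OrtlMFGPOcNyPBQM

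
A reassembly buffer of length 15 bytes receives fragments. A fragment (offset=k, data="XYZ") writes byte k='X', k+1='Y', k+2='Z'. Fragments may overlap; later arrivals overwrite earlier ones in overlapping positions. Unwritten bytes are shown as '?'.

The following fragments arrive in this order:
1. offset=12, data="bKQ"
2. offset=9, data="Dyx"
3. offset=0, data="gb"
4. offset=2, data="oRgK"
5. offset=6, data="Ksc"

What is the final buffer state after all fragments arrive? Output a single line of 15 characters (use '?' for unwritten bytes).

Answer: gboRgKKscDyxbKQ

Derivation:
Fragment 1: offset=12 data="bKQ" -> buffer=????????????bKQ
Fragment 2: offset=9 data="Dyx" -> buffer=?????????DyxbKQ
Fragment 3: offset=0 data="gb" -> buffer=gb???????DyxbKQ
Fragment 4: offset=2 data="oRgK" -> buffer=gboRgK???DyxbKQ
Fragment 5: offset=6 data="Ksc" -> buffer=gboRgKKscDyxbKQ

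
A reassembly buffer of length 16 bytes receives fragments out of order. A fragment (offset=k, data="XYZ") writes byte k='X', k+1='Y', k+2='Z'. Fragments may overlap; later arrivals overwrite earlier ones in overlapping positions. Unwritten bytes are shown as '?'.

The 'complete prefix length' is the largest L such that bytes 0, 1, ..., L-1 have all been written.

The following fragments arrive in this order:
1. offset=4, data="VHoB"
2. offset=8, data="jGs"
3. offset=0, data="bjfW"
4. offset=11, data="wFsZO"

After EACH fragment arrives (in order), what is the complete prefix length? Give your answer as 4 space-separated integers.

Answer: 0 0 11 16

Derivation:
Fragment 1: offset=4 data="VHoB" -> buffer=????VHoB???????? -> prefix_len=0
Fragment 2: offset=8 data="jGs" -> buffer=????VHoBjGs????? -> prefix_len=0
Fragment 3: offset=0 data="bjfW" -> buffer=bjfWVHoBjGs????? -> prefix_len=11
Fragment 4: offset=11 data="wFsZO" -> buffer=bjfWVHoBjGswFsZO -> prefix_len=16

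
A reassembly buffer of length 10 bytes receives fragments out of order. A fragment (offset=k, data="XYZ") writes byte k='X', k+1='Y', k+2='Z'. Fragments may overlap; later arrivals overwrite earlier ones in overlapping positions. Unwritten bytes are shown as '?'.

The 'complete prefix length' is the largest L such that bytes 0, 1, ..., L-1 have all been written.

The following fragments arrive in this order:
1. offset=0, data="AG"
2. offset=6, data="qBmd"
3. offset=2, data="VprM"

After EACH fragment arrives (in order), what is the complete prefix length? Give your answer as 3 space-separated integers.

Answer: 2 2 10

Derivation:
Fragment 1: offset=0 data="AG" -> buffer=AG???????? -> prefix_len=2
Fragment 2: offset=6 data="qBmd" -> buffer=AG????qBmd -> prefix_len=2
Fragment 3: offset=2 data="VprM" -> buffer=AGVprMqBmd -> prefix_len=10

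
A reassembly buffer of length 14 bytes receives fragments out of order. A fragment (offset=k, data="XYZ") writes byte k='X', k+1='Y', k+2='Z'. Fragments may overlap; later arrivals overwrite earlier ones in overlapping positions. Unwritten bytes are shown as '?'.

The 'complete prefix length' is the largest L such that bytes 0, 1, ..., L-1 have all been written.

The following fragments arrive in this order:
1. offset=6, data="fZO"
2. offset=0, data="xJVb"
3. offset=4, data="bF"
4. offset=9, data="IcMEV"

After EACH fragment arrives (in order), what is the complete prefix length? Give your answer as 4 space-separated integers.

Fragment 1: offset=6 data="fZO" -> buffer=??????fZO????? -> prefix_len=0
Fragment 2: offset=0 data="xJVb" -> buffer=xJVb??fZO????? -> prefix_len=4
Fragment 3: offset=4 data="bF" -> buffer=xJVbbFfZO????? -> prefix_len=9
Fragment 4: offset=9 data="IcMEV" -> buffer=xJVbbFfZOIcMEV -> prefix_len=14

Answer: 0 4 9 14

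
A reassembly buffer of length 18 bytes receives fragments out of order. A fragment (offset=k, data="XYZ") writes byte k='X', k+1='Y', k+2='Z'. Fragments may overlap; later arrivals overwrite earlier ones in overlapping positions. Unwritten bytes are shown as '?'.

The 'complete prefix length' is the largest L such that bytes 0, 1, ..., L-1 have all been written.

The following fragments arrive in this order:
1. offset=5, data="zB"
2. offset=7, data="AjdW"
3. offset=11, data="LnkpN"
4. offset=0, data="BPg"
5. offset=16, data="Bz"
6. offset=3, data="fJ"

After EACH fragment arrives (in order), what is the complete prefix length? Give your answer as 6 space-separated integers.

Answer: 0 0 0 3 3 18

Derivation:
Fragment 1: offset=5 data="zB" -> buffer=?????zB??????????? -> prefix_len=0
Fragment 2: offset=7 data="AjdW" -> buffer=?????zBAjdW??????? -> prefix_len=0
Fragment 3: offset=11 data="LnkpN" -> buffer=?????zBAjdWLnkpN?? -> prefix_len=0
Fragment 4: offset=0 data="BPg" -> buffer=BPg??zBAjdWLnkpN?? -> prefix_len=3
Fragment 5: offset=16 data="Bz" -> buffer=BPg??zBAjdWLnkpNBz -> prefix_len=3
Fragment 6: offset=3 data="fJ" -> buffer=BPgfJzBAjdWLnkpNBz -> prefix_len=18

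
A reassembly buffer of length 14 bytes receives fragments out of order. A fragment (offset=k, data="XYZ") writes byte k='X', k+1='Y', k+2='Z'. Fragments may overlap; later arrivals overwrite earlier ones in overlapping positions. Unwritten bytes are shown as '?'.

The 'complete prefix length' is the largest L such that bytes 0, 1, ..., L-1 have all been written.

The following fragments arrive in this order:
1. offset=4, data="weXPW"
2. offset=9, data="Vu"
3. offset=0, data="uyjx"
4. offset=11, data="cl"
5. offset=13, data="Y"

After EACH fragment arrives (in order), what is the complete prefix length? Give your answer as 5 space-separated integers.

Fragment 1: offset=4 data="weXPW" -> buffer=????weXPW????? -> prefix_len=0
Fragment 2: offset=9 data="Vu" -> buffer=????weXPWVu??? -> prefix_len=0
Fragment 3: offset=0 data="uyjx" -> buffer=uyjxweXPWVu??? -> prefix_len=11
Fragment 4: offset=11 data="cl" -> buffer=uyjxweXPWVucl? -> prefix_len=13
Fragment 5: offset=13 data="Y" -> buffer=uyjxweXPWVuclY -> prefix_len=14

Answer: 0 0 11 13 14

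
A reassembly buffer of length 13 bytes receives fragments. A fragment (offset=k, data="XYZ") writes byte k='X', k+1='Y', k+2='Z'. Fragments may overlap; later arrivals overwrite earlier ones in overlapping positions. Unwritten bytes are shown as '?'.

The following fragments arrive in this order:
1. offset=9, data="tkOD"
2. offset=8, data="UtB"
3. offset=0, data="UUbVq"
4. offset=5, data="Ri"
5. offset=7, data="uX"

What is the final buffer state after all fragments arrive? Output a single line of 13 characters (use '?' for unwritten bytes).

Answer: UUbVqRiuXtBOD

Derivation:
Fragment 1: offset=9 data="tkOD" -> buffer=?????????tkOD
Fragment 2: offset=8 data="UtB" -> buffer=????????UtBOD
Fragment 3: offset=0 data="UUbVq" -> buffer=UUbVq???UtBOD
Fragment 4: offset=5 data="Ri" -> buffer=UUbVqRi?UtBOD
Fragment 5: offset=7 data="uX" -> buffer=UUbVqRiuXtBOD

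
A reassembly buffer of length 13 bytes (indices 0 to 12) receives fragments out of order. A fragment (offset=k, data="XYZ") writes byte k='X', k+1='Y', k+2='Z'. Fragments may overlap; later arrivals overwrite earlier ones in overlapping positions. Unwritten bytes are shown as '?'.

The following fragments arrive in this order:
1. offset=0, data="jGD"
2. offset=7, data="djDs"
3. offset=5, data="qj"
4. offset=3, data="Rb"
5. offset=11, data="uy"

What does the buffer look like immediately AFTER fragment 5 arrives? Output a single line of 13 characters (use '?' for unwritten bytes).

Fragment 1: offset=0 data="jGD" -> buffer=jGD??????????
Fragment 2: offset=7 data="djDs" -> buffer=jGD????djDs??
Fragment 3: offset=5 data="qj" -> buffer=jGD??qjdjDs??
Fragment 4: offset=3 data="Rb" -> buffer=jGDRbqjdjDs??
Fragment 5: offset=11 data="uy" -> buffer=jGDRbqjdjDsuy

Answer: jGDRbqjdjDsuy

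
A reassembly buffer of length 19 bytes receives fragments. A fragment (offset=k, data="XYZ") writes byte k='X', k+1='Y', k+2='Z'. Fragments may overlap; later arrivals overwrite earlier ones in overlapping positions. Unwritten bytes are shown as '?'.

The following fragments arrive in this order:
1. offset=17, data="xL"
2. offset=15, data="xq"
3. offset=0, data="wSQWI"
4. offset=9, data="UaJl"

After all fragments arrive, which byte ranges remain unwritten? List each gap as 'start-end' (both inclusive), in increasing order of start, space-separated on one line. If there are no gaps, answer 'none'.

Answer: 5-8 13-14

Derivation:
Fragment 1: offset=17 len=2
Fragment 2: offset=15 len=2
Fragment 3: offset=0 len=5
Fragment 4: offset=9 len=4
Gaps: 5-8 13-14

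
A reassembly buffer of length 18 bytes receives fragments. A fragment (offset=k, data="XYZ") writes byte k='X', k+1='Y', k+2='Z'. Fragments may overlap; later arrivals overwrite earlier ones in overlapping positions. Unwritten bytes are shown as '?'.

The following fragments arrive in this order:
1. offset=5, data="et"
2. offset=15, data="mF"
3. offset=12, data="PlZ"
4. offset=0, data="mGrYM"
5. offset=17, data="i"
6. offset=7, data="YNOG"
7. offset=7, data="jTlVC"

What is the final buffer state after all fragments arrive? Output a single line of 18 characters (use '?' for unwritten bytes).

Fragment 1: offset=5 data="et" -> buffer=?????et???????????
Fragment 2: offset=15 data="mF" -> buffer=?????et????????mF?
Fragment 3: offset=12 data="PlZ" -> buffer=?????et?????PlZmF?
Fragment 4: offset=0 data="mGrYM" -> buffer=mGrYMet?????PlZmF?
Fragment 5: offset=17 data="i" -> buffer=mGrYMet?????PlZmFi
Fragment 6: offset=7 data="YNOG" -> buffer=mGrYMetYNOG?PlZmFi
Fragment 7: offset=7 data="jTlVC" -> buffer=mGrYMetjTlVCPlZmFi

Answer: mGrYMetjTlVCPlZmFi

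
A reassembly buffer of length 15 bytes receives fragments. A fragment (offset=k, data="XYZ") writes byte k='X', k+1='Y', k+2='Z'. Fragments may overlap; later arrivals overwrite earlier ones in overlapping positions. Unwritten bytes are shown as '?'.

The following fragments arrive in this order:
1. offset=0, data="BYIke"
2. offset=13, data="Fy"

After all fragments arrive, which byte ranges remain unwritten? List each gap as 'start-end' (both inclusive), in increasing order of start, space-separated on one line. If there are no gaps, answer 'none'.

Fragment 1: offset=0 len=5
Fragment 2: offset=13 len=2
Gaps: 5-12

Answer: 5-12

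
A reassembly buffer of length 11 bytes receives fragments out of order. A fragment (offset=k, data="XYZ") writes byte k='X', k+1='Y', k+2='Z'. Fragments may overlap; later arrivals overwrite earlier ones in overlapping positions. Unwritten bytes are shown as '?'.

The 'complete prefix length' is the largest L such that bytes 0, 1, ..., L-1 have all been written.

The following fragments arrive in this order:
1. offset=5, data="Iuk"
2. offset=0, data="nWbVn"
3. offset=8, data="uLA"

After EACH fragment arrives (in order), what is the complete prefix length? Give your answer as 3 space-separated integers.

Fragment 1: offset=5 data="Iuk" -> buffer=?????Iuk??? -> prefix_len=0
Fragment 2: offset=0 data="nWbVn" -> buffer=nWbVnIuk??? -> prefix_len=8
Fragment 3: offset=8 data="uLA" -> buffer=nWbVnIukuLA -> prefix_len=11

Answer: 0 8 11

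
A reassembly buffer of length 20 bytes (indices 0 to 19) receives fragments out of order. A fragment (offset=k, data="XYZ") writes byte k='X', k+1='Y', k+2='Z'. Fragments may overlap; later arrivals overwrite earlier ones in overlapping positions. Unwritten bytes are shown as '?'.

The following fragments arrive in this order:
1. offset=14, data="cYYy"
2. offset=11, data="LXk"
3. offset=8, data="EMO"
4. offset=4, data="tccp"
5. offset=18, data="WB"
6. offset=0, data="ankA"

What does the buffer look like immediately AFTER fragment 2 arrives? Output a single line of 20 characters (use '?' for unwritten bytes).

Fragment 1: offset=14 data="cYYy" -> buffer=??????????????cYYy??
Fragment 2: offset=11 data="LXk" -> buffer=???????????LXkcYYy??

Answer: ???????????LXkcYYy??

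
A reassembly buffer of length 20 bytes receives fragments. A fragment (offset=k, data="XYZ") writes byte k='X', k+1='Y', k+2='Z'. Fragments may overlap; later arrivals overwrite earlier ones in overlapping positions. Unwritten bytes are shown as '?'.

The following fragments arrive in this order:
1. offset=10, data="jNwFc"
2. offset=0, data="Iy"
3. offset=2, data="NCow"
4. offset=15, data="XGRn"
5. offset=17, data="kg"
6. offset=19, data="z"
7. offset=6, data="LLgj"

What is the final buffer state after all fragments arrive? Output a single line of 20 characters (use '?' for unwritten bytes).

Answer: IyNCowLLgjjNwFcXGkgz

Derivation:
Fragment 1: offset=10 data="jNwFc" -> buffer=??????????jNwFc?????
Fragment 2: offset=0 data="Iy" -> buffer=Iy????????jNwFc?????
Fragment 3: offset=2 data="NCow" -> buffer=IyNCow????jNwFc?????
Fragment 4: offset=15 data="XGRn" -> buffer=IyNCow????jNwFcXGRn?
Fragment 5: offset=17 data="kg" -> buffer=IyNCow????jNwFcXGkg?
Fragment 6: offset=19 data="z" -> buffer=IyNCow????jNwFcXGkgz
Fragment 7: offset=6 data="LLgj" -> buffer=IyNCowLLgjjNwFcXGkgz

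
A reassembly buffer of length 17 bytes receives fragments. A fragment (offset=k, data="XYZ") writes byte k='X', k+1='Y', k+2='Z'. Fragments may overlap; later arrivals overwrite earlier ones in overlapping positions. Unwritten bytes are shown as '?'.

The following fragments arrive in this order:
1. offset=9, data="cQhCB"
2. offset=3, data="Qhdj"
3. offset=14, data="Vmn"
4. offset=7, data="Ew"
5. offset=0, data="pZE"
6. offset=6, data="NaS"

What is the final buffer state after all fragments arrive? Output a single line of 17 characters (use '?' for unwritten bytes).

Answer: pZEQhdNaScQhCBVmn

Derivation:
Fragment 1: offset=9 data="cQhCB" -> buffer=?????????cQhCB???
Fragment 2: offset=3 data="Qhdj" -> buffer=???Qhdj??cQhCB???
Fragment 3: offset=14 data="Vmn" -> buffer=???Qhdj??cQhCBVmn
Fragment 4: offset=7 data="Ew" -> buffer=???QhdjEwcQhCBVmn
Fragment 5: offset=0 data="pZE" -> buffer=pZEQhdjEwcQhCBVmn
Fragment 6: offset=6 data="NaS" -> buffer=pZEQhdNaScQhCBVmn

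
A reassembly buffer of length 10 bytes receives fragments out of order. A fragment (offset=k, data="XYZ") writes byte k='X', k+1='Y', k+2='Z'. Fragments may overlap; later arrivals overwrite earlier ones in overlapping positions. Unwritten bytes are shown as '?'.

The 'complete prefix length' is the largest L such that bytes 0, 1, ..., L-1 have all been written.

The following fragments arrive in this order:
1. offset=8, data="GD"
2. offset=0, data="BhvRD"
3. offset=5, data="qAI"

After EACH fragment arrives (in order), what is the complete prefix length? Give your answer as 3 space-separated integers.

Answer: 0 5 10

Derivation:
Fragment 1: offset=8 data="GD" -> buffer=????????GD -> prefix_len=0
Fragment 2: offset=0 data="BhvRD" -> buffer=BhvRD???GD -> prefix_len=5
Fragment 3: offset=5 data="qAI" -> buffer=BhvRDqAIGD -> prefix_len=10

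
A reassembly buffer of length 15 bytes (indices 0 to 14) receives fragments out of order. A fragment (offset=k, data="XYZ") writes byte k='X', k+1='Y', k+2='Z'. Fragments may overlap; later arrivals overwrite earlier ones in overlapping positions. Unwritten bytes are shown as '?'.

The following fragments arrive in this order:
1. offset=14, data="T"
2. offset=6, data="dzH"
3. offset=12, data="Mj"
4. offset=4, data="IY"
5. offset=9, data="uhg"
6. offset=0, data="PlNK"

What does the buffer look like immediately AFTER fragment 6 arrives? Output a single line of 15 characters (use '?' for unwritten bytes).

Fragment 1: offset=14 data="T" -> buffer=??????????????T
Fragment 2: offset=6 data="dzH" -> buffer=??????dzH?????T
Fragment 3: offset=12 data="Mj" -> buffer=??????dzH???MjT
Fragment 4: offset=4 data="IY" -> buffer=????IYdzH???MjT
Fragment 5: offset=9 data="uhg" -> buffer=????IYdzHuhgMjT
Fragment 6: offset=0 data="PlNK" -> buffer=PlNKIYdzHuhgMjT

Answer: PlNKIYdzHuhgMjT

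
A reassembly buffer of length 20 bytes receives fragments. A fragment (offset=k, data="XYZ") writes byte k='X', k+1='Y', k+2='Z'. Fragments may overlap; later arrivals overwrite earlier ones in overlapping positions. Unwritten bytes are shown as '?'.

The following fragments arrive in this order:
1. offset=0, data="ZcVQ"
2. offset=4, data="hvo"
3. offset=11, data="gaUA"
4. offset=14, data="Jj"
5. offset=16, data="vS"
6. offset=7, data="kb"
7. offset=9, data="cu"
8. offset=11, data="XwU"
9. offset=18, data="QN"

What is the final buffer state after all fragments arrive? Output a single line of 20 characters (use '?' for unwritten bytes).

Fragment 1: offset=0 data="ZcVQ" -> buffer=ZcVQ????????????????
Fragment 2: offset=4 data="hvo" -> buffer=ZcVQhvo?????????????
Fragment 3: offset=11 data="gaUA" -> buffer=ZcVQhvo????gaUA?????
Fragment 4: offset=14 data="Jj" -> buffer=ZcVQhvo????gaUJj????
Fragment 5: offset=16 data="vS" -> buffer=ZcVQhvo????gaUJjvS??
Fragment 6: offset=7 data="kb" -> buffer=ZcVQhvokb??gaUJjvS??
Fragment 7: offset=9 data="cu" -> buffer=ZcVQhvokbcugaUJjvS??
Fragment 8: offset=11 data="XwU" -> buffer=ZcVQhvokbcuXwUJjvS??
Fragment 9: offset=18 data="QN" -> buffer=ZcVQhvokbcuXwUJjvSQN

Answer: ZcVQhvokbcuXwUJjvSQN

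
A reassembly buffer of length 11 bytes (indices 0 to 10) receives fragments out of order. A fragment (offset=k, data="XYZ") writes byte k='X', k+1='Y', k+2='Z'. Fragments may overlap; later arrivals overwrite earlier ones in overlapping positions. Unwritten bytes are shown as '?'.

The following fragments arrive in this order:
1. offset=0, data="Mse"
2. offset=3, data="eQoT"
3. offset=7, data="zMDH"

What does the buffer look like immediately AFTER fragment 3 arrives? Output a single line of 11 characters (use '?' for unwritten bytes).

Fragment 1: offset=0 data="Mse" -> buffer=Mse????????
Fragment 2: offset=3 data="eQoT" -> buffer=MseeQoT????
Fragment 3: offset=7 data="zMDH" -> buffer=MseeQoTzMDH

Answer: MseeQoTzMDH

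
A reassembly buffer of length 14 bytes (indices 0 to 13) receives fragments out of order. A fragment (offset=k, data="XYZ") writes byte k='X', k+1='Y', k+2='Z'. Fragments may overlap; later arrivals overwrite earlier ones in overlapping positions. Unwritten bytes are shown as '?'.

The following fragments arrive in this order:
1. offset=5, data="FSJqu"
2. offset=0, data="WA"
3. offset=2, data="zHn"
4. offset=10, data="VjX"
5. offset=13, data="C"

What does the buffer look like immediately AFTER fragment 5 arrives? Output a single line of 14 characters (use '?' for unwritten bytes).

Answer: WAzHnFSJquVjXC

Derivation:
Fragment 1: offset=5 data="FSJqu" -> buffer=?????FSJqu????
Fragment 2: offset=0 data="WA" -> buffer=WA???FSJqu????
Fragment 3: offset=2 data="zHn" -> buffer=WAzHnFSJqu????
Fragment 4: offset=10 data="VjX" -> buffer=WAzHnFSJquVjX?
Fragment 5: offset=13 data="C" -> buffer=WAzHnFSJquVjXC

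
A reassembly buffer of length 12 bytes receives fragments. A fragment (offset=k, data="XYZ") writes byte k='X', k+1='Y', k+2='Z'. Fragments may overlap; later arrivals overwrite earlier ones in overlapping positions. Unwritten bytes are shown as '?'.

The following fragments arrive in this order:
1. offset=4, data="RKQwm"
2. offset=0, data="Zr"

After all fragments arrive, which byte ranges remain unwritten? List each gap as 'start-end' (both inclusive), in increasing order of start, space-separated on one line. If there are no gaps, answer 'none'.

Answer: 2-3 9-11

Derivation:
Fragment 1: offset=4 len=5
Fragment 2: offset=0 len=2
Gaps: 2-3 9-11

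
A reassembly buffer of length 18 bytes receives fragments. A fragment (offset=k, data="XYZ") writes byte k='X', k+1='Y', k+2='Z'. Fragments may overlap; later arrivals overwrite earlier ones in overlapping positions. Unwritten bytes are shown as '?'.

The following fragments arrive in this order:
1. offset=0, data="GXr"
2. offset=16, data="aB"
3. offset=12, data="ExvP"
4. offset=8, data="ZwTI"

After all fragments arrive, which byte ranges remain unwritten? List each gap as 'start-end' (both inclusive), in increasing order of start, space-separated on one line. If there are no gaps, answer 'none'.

Answer: 3-7

Derivation:
Fragment 1: offset=0 len=3
Fragment 2: offset=16 len=2
Fragment 3: offset=12 len=4
Fragment 4: offset=8 len=4
Gaps: 3-7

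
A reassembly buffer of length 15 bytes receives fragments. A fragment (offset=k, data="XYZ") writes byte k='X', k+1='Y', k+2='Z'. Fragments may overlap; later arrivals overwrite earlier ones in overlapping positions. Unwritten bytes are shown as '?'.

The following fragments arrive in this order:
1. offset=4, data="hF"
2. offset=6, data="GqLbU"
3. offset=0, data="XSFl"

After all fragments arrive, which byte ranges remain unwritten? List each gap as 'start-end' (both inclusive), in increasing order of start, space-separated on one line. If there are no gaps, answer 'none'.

Answer: 11-14

Derivation:
Fragment 1: offset=4 len=2
Fragment 2: offset=6 len=5
Fragment 3: offset=0 len=4
Gaps: 11-14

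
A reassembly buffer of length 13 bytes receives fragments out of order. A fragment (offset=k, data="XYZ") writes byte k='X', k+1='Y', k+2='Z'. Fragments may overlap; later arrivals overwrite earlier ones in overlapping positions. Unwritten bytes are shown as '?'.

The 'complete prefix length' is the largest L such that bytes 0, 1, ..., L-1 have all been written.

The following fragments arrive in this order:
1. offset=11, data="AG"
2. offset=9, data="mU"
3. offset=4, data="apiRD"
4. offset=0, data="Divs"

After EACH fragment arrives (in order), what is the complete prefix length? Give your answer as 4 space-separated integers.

Answer: 0 0 0 13

Derivation:
Fragment 1: offset=11 data="AG" -> buffer=???????????AG -> prefix_len=0
Fragment 2: offset=9 data="mU" -> buffer=?????????mUAG -> prefix_len=0
Fragment 3: offset=4 data="apiRD" -> buffer=????apiRDmUAG -> prefix_len=0
Fragment 4: offset=0 data="Divs" -> buffer=DivsapiRDmUAG -> prefix_len=13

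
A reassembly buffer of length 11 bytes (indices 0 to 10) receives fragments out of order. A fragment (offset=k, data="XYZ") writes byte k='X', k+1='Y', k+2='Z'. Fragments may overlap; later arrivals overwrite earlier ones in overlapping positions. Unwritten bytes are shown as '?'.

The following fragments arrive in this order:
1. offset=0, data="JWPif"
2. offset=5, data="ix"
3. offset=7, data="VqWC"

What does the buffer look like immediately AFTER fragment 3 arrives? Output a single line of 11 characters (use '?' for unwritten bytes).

Fragment 1: offset=0 data="JWPif" -> buffer=JWPif??????
Fragment 2: offset=5 data="ix" -> buffer=JWPifix????
Fragment 3: offset=7 data="VqWC" -> buffer=JWPifixVqWC

Answer: JWPifixVqWC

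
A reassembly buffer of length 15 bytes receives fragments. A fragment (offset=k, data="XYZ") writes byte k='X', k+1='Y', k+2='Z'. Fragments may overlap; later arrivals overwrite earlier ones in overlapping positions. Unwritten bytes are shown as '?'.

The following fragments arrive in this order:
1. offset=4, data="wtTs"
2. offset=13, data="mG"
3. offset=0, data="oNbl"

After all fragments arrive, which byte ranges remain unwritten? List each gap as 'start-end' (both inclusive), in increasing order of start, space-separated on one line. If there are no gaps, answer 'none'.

Fragment 1: offset=4 len=4
Fragment 2: offset=13 len=2
Fragment 3: offset=0 len=4
Gaps: 8-12

Answer: 8-12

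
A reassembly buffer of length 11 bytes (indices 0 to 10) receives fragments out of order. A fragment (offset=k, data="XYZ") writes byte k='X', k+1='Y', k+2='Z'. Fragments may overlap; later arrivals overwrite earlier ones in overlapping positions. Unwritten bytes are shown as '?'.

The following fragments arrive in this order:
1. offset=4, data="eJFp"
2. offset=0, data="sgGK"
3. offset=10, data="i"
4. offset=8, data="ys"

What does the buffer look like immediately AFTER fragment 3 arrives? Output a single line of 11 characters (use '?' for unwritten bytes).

Fragment 1: offset=4 data="eJFp" -> buffer=????eJFp???
Fragment 2: offset=0 data="sgGK" -> buffer=sgGKeJFp???
Fragment 3: offset=10 data="i" -> buffer=sgGKeJFp??i

Answer: sgGKeJFp??i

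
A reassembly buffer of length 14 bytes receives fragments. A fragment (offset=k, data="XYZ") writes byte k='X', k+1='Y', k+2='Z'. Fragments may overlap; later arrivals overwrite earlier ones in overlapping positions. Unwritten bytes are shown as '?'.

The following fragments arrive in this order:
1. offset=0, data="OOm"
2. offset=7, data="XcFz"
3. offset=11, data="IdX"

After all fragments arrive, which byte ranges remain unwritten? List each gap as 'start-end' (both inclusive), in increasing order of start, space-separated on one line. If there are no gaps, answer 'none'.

Fragment 1: offset=0 len=3
Fragment 2: offset=7 len=4
Fragment 3: offset=11 len=3
Gaps: 3-6

Answer: 3-6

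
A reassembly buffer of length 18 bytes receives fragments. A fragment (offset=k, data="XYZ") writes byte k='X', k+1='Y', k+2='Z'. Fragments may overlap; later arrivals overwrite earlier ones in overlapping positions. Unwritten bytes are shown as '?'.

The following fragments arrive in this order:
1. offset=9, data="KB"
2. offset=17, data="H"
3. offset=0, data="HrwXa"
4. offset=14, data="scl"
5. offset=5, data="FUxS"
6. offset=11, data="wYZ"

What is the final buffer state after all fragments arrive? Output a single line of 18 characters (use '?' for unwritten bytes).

Fragment 1: offset=9 data="KB" -> buffer=?????????KB???????
Fragment 2: offset=17 data="H" -> buffer=?????????KB??????H
Fragment 3: offset=0 data="HrwXa" -> buffer=HrwXa????KB??????H
Fragment 4: offset=14 data="scl" -> buffer=HrwXa????KB???sclH
Fragment 5: offset=5 data="FUxS" -> buffer=HrwXaFUxSKB???sclH
Fragment 6: offset=11 data="wYZ" -> buffer=HrwXaFUxSKBwYZsclH

Answer: HrwXaFUxSKBwYZsclH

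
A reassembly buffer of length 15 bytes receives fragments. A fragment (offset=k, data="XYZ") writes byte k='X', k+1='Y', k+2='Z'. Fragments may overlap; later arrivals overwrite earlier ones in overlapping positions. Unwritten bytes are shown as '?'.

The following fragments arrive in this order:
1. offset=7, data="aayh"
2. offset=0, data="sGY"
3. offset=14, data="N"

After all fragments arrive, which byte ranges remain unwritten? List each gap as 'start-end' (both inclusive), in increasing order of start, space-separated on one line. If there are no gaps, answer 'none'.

Fragment 1: offset=7 len=4
Fragment 2: offset=0 len=3
Fragment 3: offset=14 len=1
Gaps: 3-6 11-13

Answer: 3-6 11-13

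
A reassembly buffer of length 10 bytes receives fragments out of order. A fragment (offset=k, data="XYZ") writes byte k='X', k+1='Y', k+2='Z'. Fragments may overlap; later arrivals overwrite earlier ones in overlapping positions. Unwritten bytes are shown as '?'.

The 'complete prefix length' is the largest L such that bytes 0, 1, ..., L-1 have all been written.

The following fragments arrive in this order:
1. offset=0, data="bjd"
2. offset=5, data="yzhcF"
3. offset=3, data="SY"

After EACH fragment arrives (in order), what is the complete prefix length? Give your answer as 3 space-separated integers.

Answer: 3 3 10

Derivation:
Fragment 1: offset=0 data="bjd" -> buffer=bjd??????? -> prefix_len=3
Fragment 2: offset=5 data="yzhcF" -> buffer=bjd??yzhcF -> prefix_len=3
Fragment 3: offset=3 data="SY" -> buffer=bjdSYyzhcF -> prefix_len=10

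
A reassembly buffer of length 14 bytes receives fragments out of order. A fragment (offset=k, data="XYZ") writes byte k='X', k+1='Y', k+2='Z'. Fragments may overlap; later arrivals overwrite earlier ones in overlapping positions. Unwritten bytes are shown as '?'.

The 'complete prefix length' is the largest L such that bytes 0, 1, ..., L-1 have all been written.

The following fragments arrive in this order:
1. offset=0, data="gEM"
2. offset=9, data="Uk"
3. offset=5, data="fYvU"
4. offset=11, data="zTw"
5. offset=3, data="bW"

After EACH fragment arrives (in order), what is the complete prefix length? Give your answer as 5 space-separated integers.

Fragment 1: offset=0 data="gEM" -> buffer=gEM??????????? -> prefix_len=3
Fragment 2: offset=9 data="Uk" -> buffer=gEM??????Uk??? -> prefix_len=3
Fragment 3: offset=5 data="fYvU" -> buffer=gEM??fYvUUk??? -> prefix_len=3
Fragment 4: offset=11 data="zTw" -> buffer=gEM??fYvUUkzTw -> prefix_len=3
Fragment 5: offset=3 data="bW" -> buffer=gEMbWfYvUUkzTw -> prefix_len=14

Answer: 3 3 3 3 14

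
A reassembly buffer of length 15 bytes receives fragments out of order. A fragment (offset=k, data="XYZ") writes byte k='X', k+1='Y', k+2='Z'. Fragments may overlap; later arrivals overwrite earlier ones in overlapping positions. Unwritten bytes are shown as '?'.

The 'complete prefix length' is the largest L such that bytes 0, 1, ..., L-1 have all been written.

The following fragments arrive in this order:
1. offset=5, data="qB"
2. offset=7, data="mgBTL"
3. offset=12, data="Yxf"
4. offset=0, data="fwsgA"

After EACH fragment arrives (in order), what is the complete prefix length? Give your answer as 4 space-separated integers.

Fragment 1: offset=5 data="qB" -> buffer=?????qB???????? -> prefix_len=0
Fragment 2: offset=7 data="mgBTL" -> buffer=?????qBmgBTL??? -> prefix_len=0
Fragment 3: offset=12 data="Yxf" -> buffer=?????qBmgBTLYxf -> prefix_len=0
Fragment 4: offset=0 data="fwsgA" -> buffer=fwsgAqBmgBTLYxf -> prefix_len=15

Answer: 0 0 0 15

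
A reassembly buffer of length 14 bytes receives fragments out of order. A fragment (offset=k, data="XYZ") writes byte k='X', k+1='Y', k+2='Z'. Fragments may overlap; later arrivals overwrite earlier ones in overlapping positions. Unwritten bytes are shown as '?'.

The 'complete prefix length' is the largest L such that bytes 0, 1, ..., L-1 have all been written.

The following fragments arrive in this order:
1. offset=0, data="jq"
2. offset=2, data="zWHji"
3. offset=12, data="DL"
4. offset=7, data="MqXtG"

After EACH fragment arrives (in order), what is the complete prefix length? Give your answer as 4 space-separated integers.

Fragment 1: offset=0 data="jq" -> buffer=jq???????????? -> prefix_len=2
Fragment 2: offset=2 data="zWHji" -> buffer=jqzWHji??????? -> prefix_len=7
Fragment 3: offset=12 data="DL" -> buffer=jqzWHji?????DL -> prefix_len=7
Fragment 4: offset=7 data="MqXtG" -> buffer=jqzWHjiMqXtGDL -> prefix_len=14

Answer: 2 7 7 14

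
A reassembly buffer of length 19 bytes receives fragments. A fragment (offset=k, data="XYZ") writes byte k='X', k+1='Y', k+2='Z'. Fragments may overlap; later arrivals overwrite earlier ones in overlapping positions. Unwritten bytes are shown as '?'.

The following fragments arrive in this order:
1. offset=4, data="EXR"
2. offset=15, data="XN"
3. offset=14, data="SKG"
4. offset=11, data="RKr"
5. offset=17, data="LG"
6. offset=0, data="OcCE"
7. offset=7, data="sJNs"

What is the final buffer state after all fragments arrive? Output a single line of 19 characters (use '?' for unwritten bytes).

Fragment 1: offset=4 data="EXR" -> buffer=????EXR????????????
Fragment 2: offset=15 data="XN" -> buffer=????EXR????????XN??
Fragment 3: offset=14 data="SKG" -> buffer=????EXR???????SKG??
Fragment 4: offset=11 data="RKr" -> buffer=????EXR????RKrSKG??
Fragment 5: offset=17 data="LG" -> buffer=????EXR????RKrSKGLG
Fragment 6: offset=0 data="OcCE" -> buffer=OcCEEXR????RKrSKGLG
Fragment 7: offset=7 data="sJNs" -> buffer=OcCEEXRsJNsRKrSKGLG

Answer: OcCEEXRsJNsRKrSKGLG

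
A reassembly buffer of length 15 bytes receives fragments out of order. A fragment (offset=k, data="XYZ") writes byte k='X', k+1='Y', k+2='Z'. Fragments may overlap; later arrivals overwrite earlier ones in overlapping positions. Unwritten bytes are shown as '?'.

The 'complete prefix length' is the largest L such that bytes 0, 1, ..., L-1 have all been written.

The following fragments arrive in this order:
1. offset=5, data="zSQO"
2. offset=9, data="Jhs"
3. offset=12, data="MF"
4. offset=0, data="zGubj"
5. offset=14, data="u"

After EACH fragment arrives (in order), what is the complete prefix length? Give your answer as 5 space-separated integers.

Answer: 0 0 0 14 15

Derivation:
Fragment 1: offset=5 data="zSQO" -> buffer=?????zSQO?????? -> prefix_len=0
Fragment 2: offset=9 data="Jhs" -> buffer=?????zSQOJhs??? -> prefix_len=0
Fragment 3: offset=12 data="MF" -> buffer=?????zSQOJhsMF? -> prefix_len=0
Fragment 4: offset=0 data="zGubj" -> buffer=zGubjzSQOJhsMF? -> prefix_len=14
Fragment 5: offset=14 data="u" -> buffer=zGubjzSQOJhsMFu -> prefix_len=15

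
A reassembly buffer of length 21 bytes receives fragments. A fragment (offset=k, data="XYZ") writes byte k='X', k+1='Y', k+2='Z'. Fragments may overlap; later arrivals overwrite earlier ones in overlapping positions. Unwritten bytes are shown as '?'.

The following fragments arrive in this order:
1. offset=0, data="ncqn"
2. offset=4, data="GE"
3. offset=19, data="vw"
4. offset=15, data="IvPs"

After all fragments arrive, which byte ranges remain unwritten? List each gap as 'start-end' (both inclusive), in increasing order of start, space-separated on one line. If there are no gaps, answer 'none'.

Answer: 6-14

Derivation:
Fragment 1: offset=0 len=4
Fragment 2: offset=4 len=2
Fragment 3: offset=19 len=2
Fragment 4: offset=15 len=4
Gaps: 6-14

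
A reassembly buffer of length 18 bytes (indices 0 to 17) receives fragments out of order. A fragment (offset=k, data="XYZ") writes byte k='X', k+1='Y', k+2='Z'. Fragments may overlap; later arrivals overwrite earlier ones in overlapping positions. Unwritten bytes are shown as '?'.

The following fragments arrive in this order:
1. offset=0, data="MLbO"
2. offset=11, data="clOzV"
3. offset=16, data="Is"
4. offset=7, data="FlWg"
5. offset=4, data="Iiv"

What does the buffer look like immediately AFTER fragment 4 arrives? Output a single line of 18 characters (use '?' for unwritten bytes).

Fragment 1: offset=0 data="MLbO" -> buffer=MLbO??????????????
Fragment 2: offset=11 data="clOzV" -> buffer=MLbO???????clOzV??
Fragment 3: offset=16 data="Is" -> buffer=MLbO???????clOzVIs
Fragment 4: offset=7 data="FlWg" -> buffer=MLbO???FlWgclOzVIs

Answer: MLbO???FlWgclOzVIs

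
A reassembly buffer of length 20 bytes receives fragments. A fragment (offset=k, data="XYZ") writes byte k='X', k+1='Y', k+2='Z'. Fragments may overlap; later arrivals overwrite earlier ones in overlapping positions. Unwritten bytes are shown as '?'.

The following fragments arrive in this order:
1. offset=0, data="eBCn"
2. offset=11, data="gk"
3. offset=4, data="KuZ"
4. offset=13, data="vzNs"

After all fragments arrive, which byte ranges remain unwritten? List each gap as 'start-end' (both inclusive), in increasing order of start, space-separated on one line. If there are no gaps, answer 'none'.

Answer: 7-10 17-19

Derivation:
Fragment 1: offset=0 len=4
Fragment 2: offset=11 len=2
Fragment 3: offset=4 len=3
Fragment 4: offset=13 len=4
Gaps: 7-10 17-19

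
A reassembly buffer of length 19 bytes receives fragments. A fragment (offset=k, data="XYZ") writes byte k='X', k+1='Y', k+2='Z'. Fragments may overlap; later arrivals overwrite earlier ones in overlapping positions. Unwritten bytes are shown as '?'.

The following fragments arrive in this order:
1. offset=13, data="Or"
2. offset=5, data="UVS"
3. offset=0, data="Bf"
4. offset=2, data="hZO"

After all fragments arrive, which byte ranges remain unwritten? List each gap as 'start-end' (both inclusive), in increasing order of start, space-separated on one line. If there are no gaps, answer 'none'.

Fragment 1: offset=13 len=2
Fragment 2: offset=5 len=3
Fragment 3: offset=0 len=2
Fragment 4: offset=2 len=3
Gaps: 8-12 15-18

Answer: 8-12 15-18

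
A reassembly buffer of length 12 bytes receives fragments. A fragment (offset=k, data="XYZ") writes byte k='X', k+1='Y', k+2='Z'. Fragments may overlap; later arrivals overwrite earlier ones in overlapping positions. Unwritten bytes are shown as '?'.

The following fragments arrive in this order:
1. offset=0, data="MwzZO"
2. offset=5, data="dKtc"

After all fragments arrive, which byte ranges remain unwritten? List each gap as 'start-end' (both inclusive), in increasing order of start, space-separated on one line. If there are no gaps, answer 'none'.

Fragment 1: offset=0 len=5
Fragment 2: offset=5 len=4
Gaps: 9-11

Answer: 9-11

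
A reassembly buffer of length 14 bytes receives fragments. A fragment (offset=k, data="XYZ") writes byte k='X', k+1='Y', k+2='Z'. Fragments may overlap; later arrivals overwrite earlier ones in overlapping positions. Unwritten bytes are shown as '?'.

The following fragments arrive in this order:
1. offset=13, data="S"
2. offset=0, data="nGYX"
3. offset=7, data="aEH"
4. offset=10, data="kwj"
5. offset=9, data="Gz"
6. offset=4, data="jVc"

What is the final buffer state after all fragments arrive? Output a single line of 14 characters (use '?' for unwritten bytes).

Answer: nGYXjVcaEGzwjS

Derivation:
Fragment 1: offset=13 data="S" -> buffer=?????????????S
Fragment 2: offset=0 data="nGYX" -> buffer=nGYX?????????S
Fragment 3: offset=7 data="aEH" -> buffer=nGYX???aEH???S
Fragment 4: offset=10 data="kwj" -> buffer=nGYX???aEHkwjS
Fragment 5: offset=9 data="Gz" -> buffer=nGYX???aEGzwjS
Fragment 6: offset=4 data="jVc" -> buffer=nGYXjVcaEGzwjS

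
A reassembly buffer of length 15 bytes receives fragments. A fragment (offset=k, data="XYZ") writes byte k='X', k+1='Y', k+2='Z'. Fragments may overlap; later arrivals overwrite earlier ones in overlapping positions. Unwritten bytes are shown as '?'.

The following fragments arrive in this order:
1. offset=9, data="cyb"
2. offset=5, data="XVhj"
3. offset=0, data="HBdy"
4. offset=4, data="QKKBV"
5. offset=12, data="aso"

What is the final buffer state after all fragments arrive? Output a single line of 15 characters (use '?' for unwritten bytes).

Fragment 1: offset=9 data="cyb" -> buffer=?????????cyb???
Fragment 2: offset=5 data="XVhj" -> buffer=?????XVhjcyb???
Fragment 3: offset=0 data="HBdy" -> buffer=HBdy?XVhjcyb???
Fragment 4: offset=4 data="QKKBV" -> buffer=HBdyQKKBVcyb???
Fragment 5: offset=12 data="aso" -> buffer=HBdyQKKBVcybaso

Answer: HBdyQKKBVcybaso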